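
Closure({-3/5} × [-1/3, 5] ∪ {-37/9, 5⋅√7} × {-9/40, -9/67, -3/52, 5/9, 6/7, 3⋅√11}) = ({-3/5} × [-1/3, 5]) ∪ ({-37/9, 5⋅√7} × {-9/40, -9/67, -3/52, 5/9, 6/7, 3⋅√11})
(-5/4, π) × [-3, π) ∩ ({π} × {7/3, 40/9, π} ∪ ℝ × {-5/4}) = (-5/4, π) × {-5/4}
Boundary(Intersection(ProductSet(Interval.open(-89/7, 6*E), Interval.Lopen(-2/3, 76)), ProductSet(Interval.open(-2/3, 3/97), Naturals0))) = ProductSet(Interval(-2/3, 3/97), Range(0, 77, 1))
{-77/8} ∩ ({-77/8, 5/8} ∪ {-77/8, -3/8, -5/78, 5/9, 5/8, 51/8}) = {-77/8}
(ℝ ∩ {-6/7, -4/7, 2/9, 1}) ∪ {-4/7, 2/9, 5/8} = {-6/7, -4/7, 2/9, 5/8, 1}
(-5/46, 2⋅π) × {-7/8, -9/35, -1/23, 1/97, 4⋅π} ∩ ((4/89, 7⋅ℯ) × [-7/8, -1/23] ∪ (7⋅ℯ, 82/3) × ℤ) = (4/89, 2⋅π) × {-7/8, -9/35, -1/23}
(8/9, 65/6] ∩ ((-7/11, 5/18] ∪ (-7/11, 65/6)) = (8/9, 65/6)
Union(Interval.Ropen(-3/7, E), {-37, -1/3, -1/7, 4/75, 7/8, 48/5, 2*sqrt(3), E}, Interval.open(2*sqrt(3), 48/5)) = Union({-37}, Interval(-3/7, E), Interval(2*sqrt(3), 48/5))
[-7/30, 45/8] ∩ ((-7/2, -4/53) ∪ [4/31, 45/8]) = [-7/30, -4/53) ∪ [4/31, 45/8]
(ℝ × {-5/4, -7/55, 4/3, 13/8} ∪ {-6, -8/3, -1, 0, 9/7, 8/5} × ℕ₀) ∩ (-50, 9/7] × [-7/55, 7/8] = ((-50, 9/7] × {-7/55}) ∪ ({-6, -8/3, -1, 0, 9/7} × {0})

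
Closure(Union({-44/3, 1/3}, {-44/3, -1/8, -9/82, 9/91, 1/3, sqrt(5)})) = {-44/3, -1/8, -9/82, 9/91, 1/3, sqrt(5)}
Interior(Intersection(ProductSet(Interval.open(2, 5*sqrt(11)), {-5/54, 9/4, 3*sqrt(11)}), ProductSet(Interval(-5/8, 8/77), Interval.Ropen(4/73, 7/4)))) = EmptySet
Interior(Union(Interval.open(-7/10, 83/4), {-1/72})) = Interval.open(-7/10, 83/4)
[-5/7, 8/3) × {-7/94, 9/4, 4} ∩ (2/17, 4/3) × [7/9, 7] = (2/17, 4/3) × {9/4, 4}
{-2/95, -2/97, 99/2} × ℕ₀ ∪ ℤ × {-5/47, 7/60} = (ℤ × {-5/47, 7/60}) ∪ ({-2/95, -2/97, 99/2} × ℕ₀)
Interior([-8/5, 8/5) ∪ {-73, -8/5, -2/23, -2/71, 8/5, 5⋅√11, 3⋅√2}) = (-8/5, 8/5)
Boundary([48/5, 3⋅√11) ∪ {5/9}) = {5/9, 48/5, 3⋅√11}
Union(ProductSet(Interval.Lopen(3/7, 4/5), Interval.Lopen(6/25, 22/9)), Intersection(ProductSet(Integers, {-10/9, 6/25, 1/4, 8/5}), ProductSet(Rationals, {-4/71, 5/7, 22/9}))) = ProductSet(Interval.Lopen(3/7, 4/5), Interval.Lopen(6/25, 22/9))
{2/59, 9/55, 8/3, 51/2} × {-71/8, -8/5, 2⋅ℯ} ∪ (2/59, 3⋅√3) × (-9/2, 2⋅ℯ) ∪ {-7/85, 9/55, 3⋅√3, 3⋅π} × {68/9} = ({2/59, 9/55, 8/3, 51/2} × {-71/8, -8/5, 2⋅ℯ}) ∪ ({-7/85, 9/55, 3⋅√3, 3⋅π} × {68/9}) ∪ ((2/59, 3⋅√3) × (-9/2, 2⋅ℯ))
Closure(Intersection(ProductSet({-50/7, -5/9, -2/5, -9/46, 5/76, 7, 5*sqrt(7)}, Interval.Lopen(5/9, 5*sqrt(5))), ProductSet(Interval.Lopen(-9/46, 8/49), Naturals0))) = ProductSet({5/76}, Range(1, 12, 1))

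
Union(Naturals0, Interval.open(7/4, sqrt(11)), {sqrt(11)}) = Union(Interval.Lopen(7/4, sqrt(11)), Naturals0)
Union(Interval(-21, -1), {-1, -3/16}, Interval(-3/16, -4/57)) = Union(Interval(-21, -1), Interval(-3/16, -4/57))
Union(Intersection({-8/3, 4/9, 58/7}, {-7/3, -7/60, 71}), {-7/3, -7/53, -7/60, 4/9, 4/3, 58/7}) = {-7/3, -7/53, -7/60, 4/9, 4/3, 58/7}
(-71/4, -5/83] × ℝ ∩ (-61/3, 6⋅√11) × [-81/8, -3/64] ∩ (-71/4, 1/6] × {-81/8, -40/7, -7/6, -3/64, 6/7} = (-71/4, -5/83] × {-81/8, -40/7, -7/6, -3/64}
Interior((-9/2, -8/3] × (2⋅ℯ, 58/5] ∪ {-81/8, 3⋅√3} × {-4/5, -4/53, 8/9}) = (-9/2, -8/3) × (2⋅ℯ, 58/5)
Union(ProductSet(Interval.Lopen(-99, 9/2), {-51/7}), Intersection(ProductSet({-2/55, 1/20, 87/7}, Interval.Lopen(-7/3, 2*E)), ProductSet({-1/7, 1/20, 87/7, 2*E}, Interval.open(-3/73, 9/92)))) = Union(ProductSet({1/20, 87/7}, Interval.open(-3/73, 9/92)), ProductSet(Interval.Lopen(-99, 9/2), {-51/7}))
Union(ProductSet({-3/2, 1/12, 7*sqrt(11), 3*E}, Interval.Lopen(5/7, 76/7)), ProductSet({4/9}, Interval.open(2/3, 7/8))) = Union(ProductSet({4/9}, Interval.open(2/3, 7/8)), ProductSet({-3/2, 1/12, 7*sqrt(11), 3*E}, Interval.Lopen(5/7, 76/7)))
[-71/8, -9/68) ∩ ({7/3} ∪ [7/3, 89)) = ∅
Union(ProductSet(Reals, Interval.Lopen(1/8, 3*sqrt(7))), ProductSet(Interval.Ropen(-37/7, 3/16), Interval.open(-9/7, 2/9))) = Union(ProductSet(Interval.Ropen(-37/7, 3/16), Interval.open(-9/7, 2/9)), ProductSet(Reals, Interval.Lopen(1/8, 3*sqrt(7))))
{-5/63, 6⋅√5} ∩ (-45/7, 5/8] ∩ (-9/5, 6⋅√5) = {-5/63}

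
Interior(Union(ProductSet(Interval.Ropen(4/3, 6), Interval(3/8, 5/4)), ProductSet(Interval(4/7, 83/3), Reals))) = ProductSet(Interval.open(4/7, 83/3), Reals)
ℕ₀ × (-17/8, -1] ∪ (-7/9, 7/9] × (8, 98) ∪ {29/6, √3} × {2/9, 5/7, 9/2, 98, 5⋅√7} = (ℕ₀ × (-17/8, -1]) ∪ ((-7/9, 7/9] × (8, 98)) ∪ ({29/6, √3} × {2/9, 5/7, 9/2, 98, 5⋅√7})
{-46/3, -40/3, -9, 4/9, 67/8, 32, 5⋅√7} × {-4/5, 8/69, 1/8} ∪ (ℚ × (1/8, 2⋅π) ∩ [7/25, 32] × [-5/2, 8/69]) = {-46/3, -40/3, -9, 4/9, 67/8, 32, 5⋅√7} × {-4/5, 8/69, 1/8}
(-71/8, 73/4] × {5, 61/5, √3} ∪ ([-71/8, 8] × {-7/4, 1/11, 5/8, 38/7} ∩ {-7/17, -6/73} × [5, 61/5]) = ({-7/17, -6/73} × {38/7}) ∪ ((-71/8, 73/4] × {5, 61/5, √3})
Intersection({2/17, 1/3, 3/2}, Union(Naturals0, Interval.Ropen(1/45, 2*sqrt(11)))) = {2/17, 1/3, 3/2}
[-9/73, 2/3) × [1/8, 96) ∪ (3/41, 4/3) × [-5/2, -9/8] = ([-9/73, 2/3) × [1/8, 96)) ∪ ((3/41, 4/3) × [-5/2, -9/8])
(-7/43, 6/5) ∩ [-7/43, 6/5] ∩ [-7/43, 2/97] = (-7/43, 2/97]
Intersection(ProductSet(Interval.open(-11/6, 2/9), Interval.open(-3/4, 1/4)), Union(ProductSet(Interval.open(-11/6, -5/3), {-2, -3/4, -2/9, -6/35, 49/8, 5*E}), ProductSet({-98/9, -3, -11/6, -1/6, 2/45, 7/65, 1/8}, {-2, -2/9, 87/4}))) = Union(ProductSet({-1/6, 2/45, 7/65, 1/8}, {-2/9}), ProductSet(Interval.open(-11/6, -5/3), {-2/9, -6/35}))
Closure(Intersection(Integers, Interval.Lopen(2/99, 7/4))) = Range(1, 2, 1)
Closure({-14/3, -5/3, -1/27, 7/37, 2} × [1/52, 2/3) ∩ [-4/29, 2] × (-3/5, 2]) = {-1/27, 7/37, 2} × [1/52, 2/3]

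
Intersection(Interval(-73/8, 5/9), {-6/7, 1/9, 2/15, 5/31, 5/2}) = {-6/7, 1/9, 2/15, 5/31}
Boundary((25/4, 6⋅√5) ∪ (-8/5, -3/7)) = {-8/5, -3/7, 25/4, 6⋅√5}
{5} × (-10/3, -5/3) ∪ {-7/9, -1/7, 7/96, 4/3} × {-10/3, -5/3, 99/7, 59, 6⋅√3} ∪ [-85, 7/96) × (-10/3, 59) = ({5} × (-10/3, -5/3)) ∪ ([-85, 7/96) × (-10/3, 59)) ∪ ({-7/9, -1/7, 7/96, 4/3} × {-10/3, -5/3, 99/7, 59, 6⋅√3})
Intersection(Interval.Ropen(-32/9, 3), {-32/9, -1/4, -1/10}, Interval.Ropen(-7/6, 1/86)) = {-1/4, -1/10}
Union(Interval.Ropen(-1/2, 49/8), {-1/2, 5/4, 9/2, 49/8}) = Interval(-1/2, 49/8)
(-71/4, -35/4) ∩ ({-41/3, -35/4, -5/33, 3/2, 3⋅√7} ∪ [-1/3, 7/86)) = {-41/3}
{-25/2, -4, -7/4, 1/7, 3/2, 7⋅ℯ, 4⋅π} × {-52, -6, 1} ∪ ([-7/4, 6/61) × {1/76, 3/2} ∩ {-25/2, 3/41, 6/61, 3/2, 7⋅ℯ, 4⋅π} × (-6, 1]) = ({3/41} × {1/76}) ∪ ({-25/2, -4, -7/4, 1/7, 3/2, 7⋅ℯ, 4⋅π} × {-52, -6, 1})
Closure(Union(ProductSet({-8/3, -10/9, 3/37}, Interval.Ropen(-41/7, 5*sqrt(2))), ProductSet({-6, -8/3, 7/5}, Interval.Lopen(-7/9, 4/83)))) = Union(ProductSet({-6, -8/3, 7/5}, Interval(-7/9, 4/83)), ProductSet({-8/3, -10/9, 3/37}, Interval(-41/7, 5*sqrt(2))))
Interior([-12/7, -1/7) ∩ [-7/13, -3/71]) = (-7/13, -1/7)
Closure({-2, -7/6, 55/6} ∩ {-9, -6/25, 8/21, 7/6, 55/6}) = {55/6}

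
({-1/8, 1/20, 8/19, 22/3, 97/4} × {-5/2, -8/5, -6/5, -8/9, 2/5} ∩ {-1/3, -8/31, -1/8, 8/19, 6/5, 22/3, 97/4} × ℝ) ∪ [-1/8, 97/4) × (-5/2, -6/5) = ([-1/8, 97/4) × (-5/2, -6/5)) ∪ ({-1/8, 8/19, 22/3, 97/4} × {-5/2, -8/5, -6/5, -8/9, 2/5})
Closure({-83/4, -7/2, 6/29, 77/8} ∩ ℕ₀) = ∅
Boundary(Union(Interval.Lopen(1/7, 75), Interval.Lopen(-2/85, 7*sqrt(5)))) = {-2/85, 75}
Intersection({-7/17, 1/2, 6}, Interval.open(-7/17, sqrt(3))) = {1/2}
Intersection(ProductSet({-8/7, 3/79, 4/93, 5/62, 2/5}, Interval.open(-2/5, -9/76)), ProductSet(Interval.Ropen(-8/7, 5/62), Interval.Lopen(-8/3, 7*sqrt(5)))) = ProductSet({-8/7, 3/79, 4/93}, Interval.open(-2/5, -9/76))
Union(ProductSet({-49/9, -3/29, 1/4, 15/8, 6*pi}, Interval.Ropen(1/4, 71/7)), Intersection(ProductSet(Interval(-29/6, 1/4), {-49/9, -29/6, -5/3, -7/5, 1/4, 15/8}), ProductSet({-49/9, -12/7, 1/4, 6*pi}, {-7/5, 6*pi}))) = Union(ProductSet({-12/7, 1/4}, {-7/5}), ProductSet({-49/9, -3/29, 1/4, 15/8, 6*pi}, Interval.Ropen(1/4, 71/7)))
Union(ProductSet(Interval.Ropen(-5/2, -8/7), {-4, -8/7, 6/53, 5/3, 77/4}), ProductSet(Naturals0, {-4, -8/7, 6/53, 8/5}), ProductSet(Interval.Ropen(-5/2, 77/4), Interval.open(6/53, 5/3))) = Union(ProductSet(Interval.Ropen(-5/2, -8/7), {-4, -8/7, 6/53, 5/3, 77/4}), ProductSet(Interval.Ropen(-5/2, 77/4), Interval.open(6/53, 5/3)), ProductSet(Naturals0, {-4, -8/7, 6/53, 8/5}))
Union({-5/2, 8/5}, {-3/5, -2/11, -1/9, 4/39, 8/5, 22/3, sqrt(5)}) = {-5/2, -3/5, -2/11, -1/9, 4/39, 8/5, 22/3, sqrt(5)}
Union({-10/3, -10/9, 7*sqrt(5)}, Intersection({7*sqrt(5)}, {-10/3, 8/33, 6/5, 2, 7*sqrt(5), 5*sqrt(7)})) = {-10/3, -10/9, 7*sqrt(5)}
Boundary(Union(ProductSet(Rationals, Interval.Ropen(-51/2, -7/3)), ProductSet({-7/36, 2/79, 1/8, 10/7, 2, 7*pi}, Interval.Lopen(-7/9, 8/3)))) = Union(ProductSet({-7/36, 2/79, 1/8, 10/7, 2, 7*pi}, Interval(-7/9, 8/3)), ProductSet(Reals, Interval(-51/2, -7/3)))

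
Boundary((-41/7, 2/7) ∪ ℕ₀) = {-41/7, 2/7} ∪ (ℕ₀ \ (-41/7, 2/7))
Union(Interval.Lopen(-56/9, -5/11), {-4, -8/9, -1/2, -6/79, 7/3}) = Union({-6/79, 7/3}, Interval.Lopen(-56/9, -5/11))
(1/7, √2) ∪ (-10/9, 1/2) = (-10/9, √2)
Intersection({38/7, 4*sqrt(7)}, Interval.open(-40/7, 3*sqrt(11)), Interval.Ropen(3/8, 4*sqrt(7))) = {38/7}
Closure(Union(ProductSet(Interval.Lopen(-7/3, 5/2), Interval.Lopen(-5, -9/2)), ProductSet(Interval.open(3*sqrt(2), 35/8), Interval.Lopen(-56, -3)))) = Union(ProductSet({-7/3, 5/2}, Interval(-5, -9/2)), ProductSet({35/8, 3*sqrt(2)}, Interval(-56, -3)), ProductSet(Interval(-7/3, 5/2), {-5, -9/2}), ProductSet(Interval.Lopen(-7/3, 5/2), Interval.Lopen(-5, -9/2)), ProductSet(Interval(3*sqrt(2), 35/8), {-56, -3}), ProductSet(Interval.open(3*sqrt(2), 35/8), Interval.Lopen(-56, -3)))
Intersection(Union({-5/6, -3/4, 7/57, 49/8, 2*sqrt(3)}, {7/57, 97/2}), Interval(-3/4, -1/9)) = {-3/4}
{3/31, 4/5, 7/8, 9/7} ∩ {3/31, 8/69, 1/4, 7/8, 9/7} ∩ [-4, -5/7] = ∅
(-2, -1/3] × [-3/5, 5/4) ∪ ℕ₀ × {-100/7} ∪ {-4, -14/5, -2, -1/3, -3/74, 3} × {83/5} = (ℕ₀ × {-100/7}) ∪ ({-4, -14/5, -2, -1/3, -3/74, 3} × {83/5}) ∪ ((-2, -1/3] × [-3/5, 5/4))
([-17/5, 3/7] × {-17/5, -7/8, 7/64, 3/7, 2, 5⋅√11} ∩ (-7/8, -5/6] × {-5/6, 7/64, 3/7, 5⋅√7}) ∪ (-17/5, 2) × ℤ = ((-17/5, 2) × ℤ) ∪ ((-7/8, -5/6] × {7/64, 3/7})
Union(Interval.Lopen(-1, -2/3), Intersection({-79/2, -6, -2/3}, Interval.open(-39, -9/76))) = Union({-6}, Interval.Lopen(-1, -2/3))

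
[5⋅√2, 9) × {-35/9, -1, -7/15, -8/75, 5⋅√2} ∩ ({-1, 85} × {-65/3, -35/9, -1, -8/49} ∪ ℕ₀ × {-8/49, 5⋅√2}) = {8} × {5⋅√2}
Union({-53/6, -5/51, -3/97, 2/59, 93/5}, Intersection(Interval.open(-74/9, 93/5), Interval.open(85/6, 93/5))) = Union({-53/6, -5/51, -3/97, 2/59}, Interval.Lopen(85/6, 93/5))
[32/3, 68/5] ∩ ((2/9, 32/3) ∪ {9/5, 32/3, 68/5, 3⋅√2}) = {32/3, 68/5}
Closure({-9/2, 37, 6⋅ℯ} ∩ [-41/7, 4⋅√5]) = {-9/2}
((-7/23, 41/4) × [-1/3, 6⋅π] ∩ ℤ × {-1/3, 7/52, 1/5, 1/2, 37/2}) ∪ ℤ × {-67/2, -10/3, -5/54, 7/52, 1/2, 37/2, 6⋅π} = ({0, 1, …, 10} × {-1/3, 7/52, 1/5, 1/2, 37/2}) ∪ (ℤ × {-67/2, -10/3, -5/54, 7/52, 1/2, 37/2, 6⋅π})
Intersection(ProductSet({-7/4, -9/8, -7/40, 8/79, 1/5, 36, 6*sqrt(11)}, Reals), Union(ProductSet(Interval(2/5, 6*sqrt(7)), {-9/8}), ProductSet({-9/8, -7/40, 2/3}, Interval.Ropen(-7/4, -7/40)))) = ProductSet({-9/8, -7/40}, Interval.Ropen(-7/4, -7/40))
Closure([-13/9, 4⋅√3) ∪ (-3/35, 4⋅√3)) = [-13/9, 4⋅√3]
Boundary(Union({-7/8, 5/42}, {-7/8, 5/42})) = {-7/8, 5/42}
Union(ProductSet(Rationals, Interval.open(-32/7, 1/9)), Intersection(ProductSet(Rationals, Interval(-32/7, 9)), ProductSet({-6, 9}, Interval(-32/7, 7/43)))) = Union(ProductSet({-6, 9}, Interval(-32/7, 7/43)), ProductSet(Rationals, Interval.open(-32/7, 1/9)))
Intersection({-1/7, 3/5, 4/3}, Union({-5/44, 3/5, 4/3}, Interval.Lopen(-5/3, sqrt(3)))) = {-1/7, 3/5, 4/3}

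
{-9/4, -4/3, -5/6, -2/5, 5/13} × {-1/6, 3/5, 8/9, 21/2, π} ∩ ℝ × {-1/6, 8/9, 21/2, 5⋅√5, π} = {-9/4, -4/3, -5/6, -2/5, 5/13} × {-1/6, 8/9, 21/2, π}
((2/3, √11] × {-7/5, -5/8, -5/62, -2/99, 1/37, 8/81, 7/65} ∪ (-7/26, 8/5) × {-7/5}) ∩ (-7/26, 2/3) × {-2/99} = ∅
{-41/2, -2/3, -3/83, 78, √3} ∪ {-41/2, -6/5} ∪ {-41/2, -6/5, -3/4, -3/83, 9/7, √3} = {-41/2, -6/5, -3/4, -2/3, -3/83, 9/7, 78, √3}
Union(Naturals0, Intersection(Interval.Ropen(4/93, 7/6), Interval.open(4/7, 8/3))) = Union(Interval.open(4/7, 7/6), Naturals0)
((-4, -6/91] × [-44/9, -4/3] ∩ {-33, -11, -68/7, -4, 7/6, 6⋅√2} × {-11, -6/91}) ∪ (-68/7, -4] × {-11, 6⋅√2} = (-68/7, -4] × {-11, 6⋅√2}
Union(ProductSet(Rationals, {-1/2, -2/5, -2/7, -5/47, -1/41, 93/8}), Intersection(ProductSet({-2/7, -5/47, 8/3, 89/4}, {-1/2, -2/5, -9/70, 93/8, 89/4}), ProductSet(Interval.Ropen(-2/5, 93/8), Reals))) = Union(ProductSet({-2/7, -5/47, 8/3}, {-1/2, -2/5, -9/70, 93/8, 89/4}), ProductSet(Rationals, {-1/2, -2/5, -2/7, -5/47, -1/41, 93/8}))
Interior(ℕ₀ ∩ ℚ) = ∅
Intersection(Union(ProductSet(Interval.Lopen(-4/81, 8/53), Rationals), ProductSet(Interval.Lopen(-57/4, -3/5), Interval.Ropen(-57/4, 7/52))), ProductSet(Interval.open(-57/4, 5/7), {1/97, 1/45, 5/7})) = Union(ProductSet(Interval.Lopen(-57/4, -3/5), {1/97, 1/45}), ProductSet(Interval.Lopen(-4/81, 8/53), {1/97, 1/45, 5/7}))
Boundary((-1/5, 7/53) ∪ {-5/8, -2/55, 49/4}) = {-5/8, -1/5, 7/53, 49/4}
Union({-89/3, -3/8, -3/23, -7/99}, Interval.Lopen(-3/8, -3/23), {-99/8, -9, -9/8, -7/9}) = Union({-89/3, -99/8, -9, -9/8, -7/9, -7/99}, Interval(-3/8, -3/23))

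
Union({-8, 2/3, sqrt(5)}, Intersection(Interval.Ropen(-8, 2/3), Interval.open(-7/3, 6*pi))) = Union({-8, sqrt(5)}, Interval.Lopen(-7/3, 2/3))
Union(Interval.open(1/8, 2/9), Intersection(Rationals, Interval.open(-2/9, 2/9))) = Union(Intersection(Interval.open(-2/9, 2/9), Rationals), Interval.Ropen(1/8, 2/9))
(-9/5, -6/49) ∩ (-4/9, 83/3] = (-4/9, -6/49)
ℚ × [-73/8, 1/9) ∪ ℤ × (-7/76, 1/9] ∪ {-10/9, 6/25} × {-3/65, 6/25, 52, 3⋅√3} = (ℤ × (-7/76, 1/9]) ∪ (ℚ × [-73/8, 1/9)) ∪ ({-10/9, 6/25} × {-3/65, 6/25, 52, 3⋅√3})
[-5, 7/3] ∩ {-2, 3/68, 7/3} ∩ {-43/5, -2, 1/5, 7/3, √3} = {-2, 7/3}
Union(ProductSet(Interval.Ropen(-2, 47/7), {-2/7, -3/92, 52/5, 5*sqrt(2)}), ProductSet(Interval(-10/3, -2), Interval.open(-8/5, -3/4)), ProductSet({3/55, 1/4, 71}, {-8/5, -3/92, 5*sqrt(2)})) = Union(ProductSet({3/55, 1/4, 71}, {-8/5, -3/92, 5*sqrt(2)}), ProductSet(Interval(-10/3, -2), Interval.open(-8/5, -3/4)), ProductSet(Interval.Ropen(-2, 47/7), {-2/7, -3/92, 52/5, 5*sqrt(2)}))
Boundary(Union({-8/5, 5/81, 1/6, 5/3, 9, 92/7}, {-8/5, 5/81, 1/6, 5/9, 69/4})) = {-8/5, 5/81, 1/6, 5/9, 5/3, 9, 92/7, 69/4}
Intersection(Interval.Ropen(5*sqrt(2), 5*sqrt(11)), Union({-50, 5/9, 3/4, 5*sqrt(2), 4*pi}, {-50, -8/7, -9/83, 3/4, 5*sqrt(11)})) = {5*sqrt(2), 4*pi}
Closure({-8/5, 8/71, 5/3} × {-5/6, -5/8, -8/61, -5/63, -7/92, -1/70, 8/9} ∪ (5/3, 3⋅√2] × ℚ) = ([5/3, 3⋅√2] × ℝ) ∪ ({-8/5, 8/71, 5/3} × {-5/6, -5/8, -8/61, -5/63, -7/92, -1/70, 8/9})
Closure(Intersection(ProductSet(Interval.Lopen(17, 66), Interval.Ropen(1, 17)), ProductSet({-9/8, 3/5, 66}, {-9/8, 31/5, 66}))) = ProductSet({66}, {31/5})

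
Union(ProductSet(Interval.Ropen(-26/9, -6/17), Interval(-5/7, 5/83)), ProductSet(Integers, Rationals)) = Union(ProductSet(Integers, Rationals), ProductSet(Interval.Ropen(-26/9, -6/17), Interval(-5/7, 5/83)))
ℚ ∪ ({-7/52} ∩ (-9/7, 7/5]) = ℚ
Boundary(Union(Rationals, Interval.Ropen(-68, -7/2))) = Union(Interval(-oo, -68), Interval(-7/2, oo))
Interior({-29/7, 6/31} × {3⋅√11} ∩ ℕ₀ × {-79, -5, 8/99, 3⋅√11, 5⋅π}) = ∅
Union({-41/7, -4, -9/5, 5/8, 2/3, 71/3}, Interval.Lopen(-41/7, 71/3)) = Interval(-41/7, 71/3)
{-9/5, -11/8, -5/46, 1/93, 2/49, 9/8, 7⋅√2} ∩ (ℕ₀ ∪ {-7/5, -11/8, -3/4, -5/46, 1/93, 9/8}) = {-11/8, -5/46, 1/93, 9/8}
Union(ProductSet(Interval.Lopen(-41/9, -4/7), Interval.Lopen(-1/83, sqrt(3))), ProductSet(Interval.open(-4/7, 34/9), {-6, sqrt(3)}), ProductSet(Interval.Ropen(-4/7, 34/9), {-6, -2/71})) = Union(ProductSet(Interval.Lopen(-41/9, -4/7), Interval.Lopen(-1/83, sqrt(3))), ProductSet(Interval.Ropen(-4/7, 34/9), {-6, -2/71}), ProductSet(Interval.open(-4/7, 34/9), {-6, sqrt(3)}))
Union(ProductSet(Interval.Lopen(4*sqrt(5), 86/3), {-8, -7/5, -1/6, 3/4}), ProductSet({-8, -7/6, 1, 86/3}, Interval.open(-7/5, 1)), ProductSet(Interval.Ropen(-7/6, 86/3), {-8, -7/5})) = Union(ProductSet({-8, -7/6, 1, 86/3}, Interval.open(-7/5, 1)), ProductSet(Interval.Ropen(-7/6, 86/3), {-8, -7/5}), ProductSet(Interval.Lopen(4*sqrt(5), 86/3), {-8, -7/5, -1/6, 3/4}))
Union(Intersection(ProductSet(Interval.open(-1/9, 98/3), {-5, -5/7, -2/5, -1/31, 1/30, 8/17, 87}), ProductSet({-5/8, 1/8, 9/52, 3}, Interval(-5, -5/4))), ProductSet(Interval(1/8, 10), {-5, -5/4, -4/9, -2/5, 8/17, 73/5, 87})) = ProductSet(Interval(1/8, 10), {-5, -5/4, -4/9, -2/5, 8/17, 73/5, 87})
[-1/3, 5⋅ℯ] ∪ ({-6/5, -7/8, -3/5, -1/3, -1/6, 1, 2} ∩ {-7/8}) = {-7/8} ∪ [-1/3, 5⋅ℯ]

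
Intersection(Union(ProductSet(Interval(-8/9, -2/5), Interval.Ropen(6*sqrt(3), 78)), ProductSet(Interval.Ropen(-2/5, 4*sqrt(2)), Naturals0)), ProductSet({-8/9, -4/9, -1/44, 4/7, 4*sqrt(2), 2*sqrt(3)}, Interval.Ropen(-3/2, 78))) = Union(ProductSet({-8/9, -4/9}, Interval.Ropen(6*sqrt(3), 78)), ProductSet({-1/44, 4/7, 2*sqrt(3)}, Range(0, 78, 1)))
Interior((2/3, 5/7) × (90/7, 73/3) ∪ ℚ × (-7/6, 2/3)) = (2/3, 5/7) × (90/7, 73/3)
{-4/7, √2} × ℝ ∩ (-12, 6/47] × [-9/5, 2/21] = {-4/7} × [-9/5, 2/21]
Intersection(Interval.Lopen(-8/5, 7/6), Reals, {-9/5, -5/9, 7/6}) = {-5/9, 7/6}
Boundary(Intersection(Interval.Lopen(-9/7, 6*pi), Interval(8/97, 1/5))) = {8/97, 1/5}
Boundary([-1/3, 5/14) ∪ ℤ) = {-1/3, 5/14} ∪ (ℤ \ (-1/3, 5/14))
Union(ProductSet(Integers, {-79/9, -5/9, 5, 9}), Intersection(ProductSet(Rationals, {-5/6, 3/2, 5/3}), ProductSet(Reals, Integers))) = ProductSet(Integers, {-79/9, -5/9, 5, 9})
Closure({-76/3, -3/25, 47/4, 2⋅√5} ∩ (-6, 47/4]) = {-3/25, 47/4, 2⋅√5}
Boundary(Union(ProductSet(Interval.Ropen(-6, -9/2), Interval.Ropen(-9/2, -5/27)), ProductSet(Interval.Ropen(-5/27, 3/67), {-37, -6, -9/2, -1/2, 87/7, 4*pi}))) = Union(ProductSet({-6, -9/2}, Interval(-9/2, -5/27)), ProductSet(Interval(-6, -9/2), {-9/2, -5/27}), ProductSet(Interval(-5/27, 3/67), {-37, -6, -9/2, -1/2, 87/7, 4*pi}))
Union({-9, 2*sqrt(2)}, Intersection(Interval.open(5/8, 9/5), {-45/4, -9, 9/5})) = {-9, 2*sqrt(2)}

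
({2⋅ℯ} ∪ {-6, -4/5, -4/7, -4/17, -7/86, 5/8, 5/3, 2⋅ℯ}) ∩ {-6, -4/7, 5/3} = {-6, -4/7, 5/3}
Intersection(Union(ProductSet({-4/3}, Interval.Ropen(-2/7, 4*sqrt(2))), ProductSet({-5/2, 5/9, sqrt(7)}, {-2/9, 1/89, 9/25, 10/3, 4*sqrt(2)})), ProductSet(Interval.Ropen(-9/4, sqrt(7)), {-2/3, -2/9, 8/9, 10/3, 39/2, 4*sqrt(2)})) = Union(ProductSet({-4/3}, {-2/9, 8/9, 10/3}), ProductSet({5/9}, {-2/9, 10/3, 4*sqrt(2)}))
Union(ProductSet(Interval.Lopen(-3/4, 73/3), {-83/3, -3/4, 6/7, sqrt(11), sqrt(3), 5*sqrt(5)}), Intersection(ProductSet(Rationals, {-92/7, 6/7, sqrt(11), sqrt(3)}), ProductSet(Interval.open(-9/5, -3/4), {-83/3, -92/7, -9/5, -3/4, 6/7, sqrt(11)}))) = Union(ProductSet(Intersection(Interval.open(-9/5, -3/4), Rationals), {-92/7, 6/7, sqrt(11)}), ProductSet(Interval.Lopen(-3/4, 73/3), {-83/3, -3/4, 6/7, sqrt(11), sqrt(3), 5*sqrt(5)}))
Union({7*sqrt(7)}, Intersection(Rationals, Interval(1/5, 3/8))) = Union({7*sqrt(7)}, Intersection(Interval(1/5, 3/8), Rationals))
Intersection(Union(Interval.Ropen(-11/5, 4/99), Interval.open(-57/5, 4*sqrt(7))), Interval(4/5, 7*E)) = Interval.Ropen(4/5, 4*sqrt(7))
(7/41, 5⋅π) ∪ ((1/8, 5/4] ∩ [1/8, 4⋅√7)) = (1/8, 5⋅π)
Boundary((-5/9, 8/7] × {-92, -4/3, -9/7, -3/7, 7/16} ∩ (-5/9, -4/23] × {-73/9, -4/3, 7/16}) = [-5/9, -4/23] × {-4/3, 7/16}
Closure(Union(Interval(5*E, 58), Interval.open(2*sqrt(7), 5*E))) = Interval(2*sqrt(7), 58)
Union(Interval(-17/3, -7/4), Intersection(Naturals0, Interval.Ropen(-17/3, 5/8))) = Union(Interval(-17/3, -7/4), Range(0, 1, 1))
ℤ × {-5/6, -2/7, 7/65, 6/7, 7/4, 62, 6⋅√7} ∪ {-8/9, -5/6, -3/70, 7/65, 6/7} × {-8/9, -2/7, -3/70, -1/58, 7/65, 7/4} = ({-8/9, -5/6, -3/70, 7/65, 6/7} × {-8/9, -2/7, -3/70, -1/58, 7/65, 7/4}) ∪ (ℤ × {-5/6, -2/7, 7/65, 6/7, 7/4, 62, 6⋅√7})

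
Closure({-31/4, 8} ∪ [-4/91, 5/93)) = {-31/4, 8} ∪ [-4/91, 5/93]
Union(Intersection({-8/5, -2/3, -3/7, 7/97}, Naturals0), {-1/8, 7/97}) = {-1/8, 7/97}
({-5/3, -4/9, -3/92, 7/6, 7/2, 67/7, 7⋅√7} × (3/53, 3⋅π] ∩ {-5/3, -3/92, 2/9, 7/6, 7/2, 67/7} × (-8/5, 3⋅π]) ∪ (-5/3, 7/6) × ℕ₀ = ((-5/3, 7/6) × ℕ₀) ∪ ({-5/3, -3/92, 7/6, 7/2, 67/7} × (3/53, 3⋅π])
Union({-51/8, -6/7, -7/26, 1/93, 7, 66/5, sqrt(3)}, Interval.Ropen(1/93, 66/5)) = Union({-51/8, -6/7, -7/26}, Interval(1/93, 66/5))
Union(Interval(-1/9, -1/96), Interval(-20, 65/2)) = Interval(-20, 65/2)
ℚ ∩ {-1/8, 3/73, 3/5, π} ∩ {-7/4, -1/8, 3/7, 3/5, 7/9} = {-1/8, 3/5}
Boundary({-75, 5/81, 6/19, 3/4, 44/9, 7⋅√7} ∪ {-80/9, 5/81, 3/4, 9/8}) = {-75, -80/9, 5/81, 6/19, 3/4, 9/8, 44/9, 7⋅√7}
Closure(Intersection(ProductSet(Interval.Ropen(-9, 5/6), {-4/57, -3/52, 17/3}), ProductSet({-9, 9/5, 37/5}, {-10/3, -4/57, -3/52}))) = ProductSet({-9}, {-4/57, -3/52})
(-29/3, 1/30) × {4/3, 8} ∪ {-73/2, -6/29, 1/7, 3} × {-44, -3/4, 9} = ((-29/3, 1/30) × {4/3, 8}) ∪ ({-73/2, -6/29, 1/7, 3} × {-44, -3/4, 9})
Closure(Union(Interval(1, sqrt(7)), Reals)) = Interval(-oo, oo)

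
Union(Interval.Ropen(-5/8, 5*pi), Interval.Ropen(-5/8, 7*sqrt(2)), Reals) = Interval(-oo, oo)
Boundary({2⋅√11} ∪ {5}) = {5, 2⋅√11}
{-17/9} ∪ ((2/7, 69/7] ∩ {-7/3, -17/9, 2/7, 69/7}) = {-17/9, 69/7}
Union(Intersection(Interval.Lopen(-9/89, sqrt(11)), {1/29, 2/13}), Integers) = Union({1/29, 2/13}, Integers)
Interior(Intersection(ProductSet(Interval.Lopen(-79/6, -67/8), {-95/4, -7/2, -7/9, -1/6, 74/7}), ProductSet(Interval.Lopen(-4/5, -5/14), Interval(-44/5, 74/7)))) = EmptySet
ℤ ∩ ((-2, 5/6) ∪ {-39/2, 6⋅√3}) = {-1, 0}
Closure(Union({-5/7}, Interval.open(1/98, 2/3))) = Union({-5/7}, Interval(1/98, 2/3))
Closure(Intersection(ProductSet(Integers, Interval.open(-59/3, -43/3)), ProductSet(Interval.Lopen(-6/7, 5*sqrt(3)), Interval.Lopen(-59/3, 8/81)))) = ProductSet(Range(0, 9, 1), Interval(-59/3, -43/3))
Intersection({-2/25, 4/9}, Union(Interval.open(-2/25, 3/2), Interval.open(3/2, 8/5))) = {4/9}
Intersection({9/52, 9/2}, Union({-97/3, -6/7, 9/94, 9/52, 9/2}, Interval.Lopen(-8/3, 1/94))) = {9/52, 9/2}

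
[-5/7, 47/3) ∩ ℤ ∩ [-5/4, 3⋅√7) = {0, 1, …, 7}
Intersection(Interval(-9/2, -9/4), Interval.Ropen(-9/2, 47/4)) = Interval(-9/2, -9/4)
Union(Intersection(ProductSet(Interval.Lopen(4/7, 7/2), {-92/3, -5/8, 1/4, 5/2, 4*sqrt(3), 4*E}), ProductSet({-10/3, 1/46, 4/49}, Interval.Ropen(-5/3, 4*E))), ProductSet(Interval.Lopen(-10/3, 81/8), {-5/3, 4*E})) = ProductSet(Interval.Lopen(-10/3, 81/8), {-5/3, 4*E})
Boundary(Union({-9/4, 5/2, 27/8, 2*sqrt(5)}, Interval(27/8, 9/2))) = {-9/4, 5/2, 27/8, 9/2}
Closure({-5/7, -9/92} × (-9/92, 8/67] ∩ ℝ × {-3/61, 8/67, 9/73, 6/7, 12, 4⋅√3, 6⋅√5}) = {-5/7, -9/92} × {-3/61, 8/67}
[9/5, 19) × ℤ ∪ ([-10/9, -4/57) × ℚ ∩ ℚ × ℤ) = ([9/5, 19) ∪ (ℚ ∩ [-10/9, -4/57))) × ℤ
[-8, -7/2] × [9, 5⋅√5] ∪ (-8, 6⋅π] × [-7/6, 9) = ((-8, 6⋅π] × [-7/6, 9)) ∪ ([-8, -7/2] × [9, 5⋅√5])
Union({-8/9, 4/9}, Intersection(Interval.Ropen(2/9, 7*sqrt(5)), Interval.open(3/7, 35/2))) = Union({-8/9}, Interval.open(3/7, 7*sqrt(5)))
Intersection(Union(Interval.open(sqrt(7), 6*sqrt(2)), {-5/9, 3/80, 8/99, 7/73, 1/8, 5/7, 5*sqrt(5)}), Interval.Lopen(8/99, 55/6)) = Union({7/73, 1/8, 5/7}, Interval.open(sqrt(7), 6*sqrt(2)))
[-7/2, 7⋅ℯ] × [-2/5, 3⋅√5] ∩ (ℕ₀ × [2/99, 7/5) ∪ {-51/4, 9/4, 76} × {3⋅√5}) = ({9/4} × {3⋅√5}) ∪ ({0, 1, …, 19} × [2/99, 7/5))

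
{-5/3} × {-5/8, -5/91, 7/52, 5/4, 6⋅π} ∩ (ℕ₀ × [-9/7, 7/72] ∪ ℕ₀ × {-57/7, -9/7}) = ∅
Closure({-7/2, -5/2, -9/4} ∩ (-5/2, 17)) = {-9/4}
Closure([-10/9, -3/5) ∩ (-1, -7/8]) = [-1, -7/8]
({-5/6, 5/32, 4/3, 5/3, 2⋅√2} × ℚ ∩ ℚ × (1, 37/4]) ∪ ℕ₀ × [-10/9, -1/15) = (ℕ₀ × [-10/9, -1/15)) ∪ ({-5/6, 5/32, 4/3, 5/3} × (ℚ ∩ (1, 37/4]))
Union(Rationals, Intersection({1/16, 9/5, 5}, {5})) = Rationals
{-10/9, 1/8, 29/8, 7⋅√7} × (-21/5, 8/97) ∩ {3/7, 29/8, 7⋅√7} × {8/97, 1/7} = ∅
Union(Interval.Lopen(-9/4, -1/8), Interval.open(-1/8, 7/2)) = Interval.open(-9/4, 7/2)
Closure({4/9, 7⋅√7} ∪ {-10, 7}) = {-10, 4/9, 7, 7⋅√7}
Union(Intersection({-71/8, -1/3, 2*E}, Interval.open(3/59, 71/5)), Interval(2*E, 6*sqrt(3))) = Interval(2*E, 6*sqrt(3))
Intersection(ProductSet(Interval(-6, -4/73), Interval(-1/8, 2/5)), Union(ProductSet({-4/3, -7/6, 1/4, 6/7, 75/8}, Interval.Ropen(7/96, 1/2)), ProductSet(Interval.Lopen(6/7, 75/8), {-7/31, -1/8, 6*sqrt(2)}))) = ProductSet({-4/3, -7/6}, Interval(7/96, 2/5))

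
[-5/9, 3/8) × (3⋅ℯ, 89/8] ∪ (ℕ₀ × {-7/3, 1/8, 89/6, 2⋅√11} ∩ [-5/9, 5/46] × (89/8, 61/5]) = [-5/9, 3/8) × (3⋅ℯ, 89/8]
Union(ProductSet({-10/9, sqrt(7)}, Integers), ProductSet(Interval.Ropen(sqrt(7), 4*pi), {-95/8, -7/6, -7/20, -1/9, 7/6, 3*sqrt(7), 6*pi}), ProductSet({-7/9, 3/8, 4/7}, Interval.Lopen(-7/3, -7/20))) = Union(ProductSet({-10/9, sqrt(7)}, Integers), ProductSet({-7/9, 3/8, 4/7}, Interval.Lopen(-7/3, -7/20)), ProductSet(Interval.Ropen(sqrt(7), 4*pi), {-95/8, -7/6, -7/20, -1/9, 7/6, 3*sqrt(7), 6*pi}))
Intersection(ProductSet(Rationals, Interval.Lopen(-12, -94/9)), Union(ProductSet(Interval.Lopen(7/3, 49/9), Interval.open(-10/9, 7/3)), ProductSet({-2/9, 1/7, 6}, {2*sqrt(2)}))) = EmptySet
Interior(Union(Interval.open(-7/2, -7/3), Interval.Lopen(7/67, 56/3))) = Union(Interval.open(-7/2, -7/3), Interval.open(7/67, 56/3))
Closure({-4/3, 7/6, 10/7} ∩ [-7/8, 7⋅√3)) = {7/6, 10/7}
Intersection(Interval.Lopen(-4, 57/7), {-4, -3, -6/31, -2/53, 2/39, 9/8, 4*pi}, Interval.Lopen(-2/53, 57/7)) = {2/39, 9/8}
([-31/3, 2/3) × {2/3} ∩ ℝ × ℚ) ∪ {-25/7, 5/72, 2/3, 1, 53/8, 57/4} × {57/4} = ([-31/3, 2/3) × {2/3}) ∪ ({-25/7, 5/72, 2/3, 1, 53/8, 57/4} × {57/4})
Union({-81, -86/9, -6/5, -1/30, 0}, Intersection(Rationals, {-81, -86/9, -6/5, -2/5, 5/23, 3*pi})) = {-81, -86/9, -6/5, -2/5, -1/30, 0, 5/23}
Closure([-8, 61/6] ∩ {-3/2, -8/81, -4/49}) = {-3/2, -8/81, -4/49}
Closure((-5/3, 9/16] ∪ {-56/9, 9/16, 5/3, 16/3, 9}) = {-56/9, 5/3, 16/3, 9} ∪ [-5/3, 9/16]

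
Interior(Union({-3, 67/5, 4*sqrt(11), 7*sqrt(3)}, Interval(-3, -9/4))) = Interval.open(-3, -9/4)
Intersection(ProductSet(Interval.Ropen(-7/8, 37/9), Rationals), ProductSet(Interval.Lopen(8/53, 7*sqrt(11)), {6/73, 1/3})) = ProductSet(Interval.open(8/53, 37/9), {6/73, 1/3})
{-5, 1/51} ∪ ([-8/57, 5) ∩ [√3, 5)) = {-5, 1/51} ∪ [√3, 5)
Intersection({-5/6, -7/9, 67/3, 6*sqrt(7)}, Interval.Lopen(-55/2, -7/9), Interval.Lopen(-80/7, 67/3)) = {-5/6, -7/9}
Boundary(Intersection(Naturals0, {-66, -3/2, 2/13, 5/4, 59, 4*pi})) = {59}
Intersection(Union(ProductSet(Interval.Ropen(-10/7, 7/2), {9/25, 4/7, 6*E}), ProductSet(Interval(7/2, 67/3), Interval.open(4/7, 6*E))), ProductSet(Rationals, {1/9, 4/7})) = ProductSet(Intersection(Interval.Ropen(-10/7, 7/2), Rationals), {4/7})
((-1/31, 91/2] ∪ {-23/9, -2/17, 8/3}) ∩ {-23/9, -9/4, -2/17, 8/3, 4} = {-23/9, -2/17, 8/3, 4}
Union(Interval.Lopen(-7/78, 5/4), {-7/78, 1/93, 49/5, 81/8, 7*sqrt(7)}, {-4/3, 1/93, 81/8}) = Union({-4/3, 49/5, 81/8, 7*sqrt(7)}, Interval(-7/78, 5/4))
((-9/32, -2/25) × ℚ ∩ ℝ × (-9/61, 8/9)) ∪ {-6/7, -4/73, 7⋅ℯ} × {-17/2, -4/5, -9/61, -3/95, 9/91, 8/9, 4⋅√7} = ((-9/32, -2/25) × (ℚ ∩ (-9/61, 8/9))) ∪ ({-6/7, -4/73, 7⋅ℯ} × {-17/2, -4/5, -9/61, -3/95, 9/91, 8/9, 4⋅√7})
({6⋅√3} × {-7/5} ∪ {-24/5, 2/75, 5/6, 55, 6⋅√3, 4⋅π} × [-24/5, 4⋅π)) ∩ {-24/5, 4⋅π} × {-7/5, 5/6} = {-24/5, 4⋅π} × {-7/5, 5/6}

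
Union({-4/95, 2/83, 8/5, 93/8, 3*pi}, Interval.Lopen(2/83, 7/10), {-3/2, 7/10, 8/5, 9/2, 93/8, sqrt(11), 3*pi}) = Union({-3/2, -4/95, 8/5, 9/2, 93/8, sqrt(11), 3*pi}, Interval(2/83, 7/10))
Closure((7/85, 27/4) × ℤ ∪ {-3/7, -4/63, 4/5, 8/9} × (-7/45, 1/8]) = ([7/85, 27/4] × ℤ) ∪ ({-3/7, -4/63, 4/5, 8/9} × [-7/45, 1/8])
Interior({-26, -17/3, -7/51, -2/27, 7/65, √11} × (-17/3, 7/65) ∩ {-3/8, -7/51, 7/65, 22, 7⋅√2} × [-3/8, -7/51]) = ∅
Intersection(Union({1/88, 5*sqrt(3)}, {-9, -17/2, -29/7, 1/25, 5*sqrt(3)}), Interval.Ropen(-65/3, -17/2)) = {-9}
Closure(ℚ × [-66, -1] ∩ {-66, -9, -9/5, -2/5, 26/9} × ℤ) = {-66, -9, -9/5, -2/5, 26/9} × {-66, -65, …, -1}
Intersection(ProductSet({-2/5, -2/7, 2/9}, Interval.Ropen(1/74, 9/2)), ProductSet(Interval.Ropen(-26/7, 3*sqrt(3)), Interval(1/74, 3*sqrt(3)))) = ProductSet({-2/5, -2/7, 2/9}, Interval.Ropen(1/74, 9/2))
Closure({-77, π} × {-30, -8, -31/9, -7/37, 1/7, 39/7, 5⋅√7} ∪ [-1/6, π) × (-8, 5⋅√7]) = ({-1/6, π} × [-8, 5⋅√7]) ∪ ([-1/6, π] × {-8, 5⋅√7}) ∪ ([-1/6, π) × (-8, 5⋅√7]) ∪ ({-77, π} × {-30, -8, -31/9, -7/37, 1/7, 39/7, 5⋅√7})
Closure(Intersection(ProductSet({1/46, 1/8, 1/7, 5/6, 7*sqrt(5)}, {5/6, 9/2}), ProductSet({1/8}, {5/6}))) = ProductSet({1/8}, {5/6})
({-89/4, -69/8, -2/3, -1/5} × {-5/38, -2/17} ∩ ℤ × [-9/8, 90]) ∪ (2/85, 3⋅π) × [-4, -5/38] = (2/85, 3⋅π) × [-4, -5/38]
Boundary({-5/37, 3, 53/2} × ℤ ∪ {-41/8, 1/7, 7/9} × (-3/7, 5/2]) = ({-5/37, 3, 53/2} × ℤ) ∪ ({-41/8, 1/7, 7/9} × [-3/7, 5/2])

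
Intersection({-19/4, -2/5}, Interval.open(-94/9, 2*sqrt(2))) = {-19/4, -2/5}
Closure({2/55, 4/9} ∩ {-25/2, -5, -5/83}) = ∅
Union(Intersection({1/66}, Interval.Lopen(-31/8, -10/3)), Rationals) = Rationals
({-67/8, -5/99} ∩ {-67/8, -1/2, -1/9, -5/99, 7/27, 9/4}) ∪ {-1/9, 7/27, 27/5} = {-67/8, -1/9, -5/99, 7/27, 27/5}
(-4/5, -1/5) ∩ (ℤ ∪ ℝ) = (-4/5, -1/5)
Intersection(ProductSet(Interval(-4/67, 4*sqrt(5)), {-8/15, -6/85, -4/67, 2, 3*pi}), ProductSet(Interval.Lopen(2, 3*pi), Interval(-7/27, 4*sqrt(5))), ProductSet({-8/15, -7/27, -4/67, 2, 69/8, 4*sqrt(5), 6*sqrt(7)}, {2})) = ProductSet({69/8, 4*sqrt(5)}, {2})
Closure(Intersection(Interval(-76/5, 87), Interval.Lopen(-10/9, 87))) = Interval(-10/9, 87)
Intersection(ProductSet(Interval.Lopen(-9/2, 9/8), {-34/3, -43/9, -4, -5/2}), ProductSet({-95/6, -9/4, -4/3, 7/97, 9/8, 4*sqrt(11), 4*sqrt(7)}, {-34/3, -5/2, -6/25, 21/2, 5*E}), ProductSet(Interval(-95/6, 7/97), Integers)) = EmptySet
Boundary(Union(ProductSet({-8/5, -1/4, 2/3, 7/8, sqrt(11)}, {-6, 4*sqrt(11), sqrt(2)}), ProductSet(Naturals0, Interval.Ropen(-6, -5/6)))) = Union(ProductSet({-8/5, -1/4, 2/3, 7/8, sqrt(11)}, {-6, 4*sqrt(11), sqrt(2)}), ProductSet(Naturals0, Interval(-6, -5/6)))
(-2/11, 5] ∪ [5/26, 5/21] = (-2/11, 5]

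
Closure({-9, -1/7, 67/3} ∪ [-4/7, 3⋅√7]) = {-9, 67/3} ∪ [-4/7, 3⋅√7]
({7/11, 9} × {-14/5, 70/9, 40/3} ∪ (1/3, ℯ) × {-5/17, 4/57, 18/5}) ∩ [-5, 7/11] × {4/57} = (1/3, 7/11] × {4/57}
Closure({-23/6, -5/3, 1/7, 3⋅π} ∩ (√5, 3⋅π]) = {3⋅π}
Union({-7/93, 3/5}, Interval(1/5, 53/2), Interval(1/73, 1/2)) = Union({-7/93}, Interval(1/73, 53/2))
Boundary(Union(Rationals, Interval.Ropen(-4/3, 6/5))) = Union(Interval(-oo, -4/3), Interval(6/5, oo))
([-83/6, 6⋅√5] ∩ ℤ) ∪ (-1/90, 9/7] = {-13, -12, …, 13} ∪ (-1/90, 9/7]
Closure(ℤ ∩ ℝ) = ℤ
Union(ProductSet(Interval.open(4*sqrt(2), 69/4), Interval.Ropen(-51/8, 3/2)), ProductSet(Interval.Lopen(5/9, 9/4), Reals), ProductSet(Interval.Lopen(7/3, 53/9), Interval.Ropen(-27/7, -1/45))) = Union(ProductSet(Interval.Lopen(5/9, 9/4), Reals), ProductSet(Interval.Lopen(7/3, 53/9), Interval.Ropen(-27/7, -1/45)), ProductSet(Interval.open(4*sqrt(2), 69/4), Interval.Ropen(-51/8, 3/2)))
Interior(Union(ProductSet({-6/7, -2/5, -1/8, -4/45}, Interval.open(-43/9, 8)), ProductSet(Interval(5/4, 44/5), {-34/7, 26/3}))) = EmptySet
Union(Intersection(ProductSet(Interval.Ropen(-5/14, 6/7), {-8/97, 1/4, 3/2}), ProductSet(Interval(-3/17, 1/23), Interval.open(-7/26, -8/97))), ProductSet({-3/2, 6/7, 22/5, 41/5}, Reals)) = ProductSet({-3/2, 6/7, 22/5, 41/5}, Reals)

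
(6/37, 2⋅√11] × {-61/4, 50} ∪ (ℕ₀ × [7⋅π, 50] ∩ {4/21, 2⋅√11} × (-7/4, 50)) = (6/37, 2⋅√11] × {-61/4, 50}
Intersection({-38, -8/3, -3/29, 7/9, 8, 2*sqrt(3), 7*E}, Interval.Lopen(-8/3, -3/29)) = {-3/29}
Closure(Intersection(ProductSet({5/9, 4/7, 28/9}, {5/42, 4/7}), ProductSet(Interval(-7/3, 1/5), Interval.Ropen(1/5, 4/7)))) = EmptySet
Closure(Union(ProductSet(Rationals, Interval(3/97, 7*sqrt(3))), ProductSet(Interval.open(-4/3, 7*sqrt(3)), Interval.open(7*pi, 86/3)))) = Union(ProductSet({-4/3, 7*sqrt(3)}, Interval(7*pi, 86/3)), ProductSet(Interval(-4/3, 7*sqrt(3)), {86/3, 7*pi}), ProductSet(Interval.open(-4/3, 7*sqrt(3)), Interval.open(7*pi, 86/3)), ProductSet(Reals, Interval(3/97, 7*sqrt(3))))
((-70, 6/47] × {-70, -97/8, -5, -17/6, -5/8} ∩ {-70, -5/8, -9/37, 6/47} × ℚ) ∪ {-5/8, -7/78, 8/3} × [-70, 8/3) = ({-5/8, -7/78, 8/3} × [-70, 8/3)) ∪ ({-5/8, -9/37, 6/47} × {-70, -97/8, -5, -17/6, -5/8})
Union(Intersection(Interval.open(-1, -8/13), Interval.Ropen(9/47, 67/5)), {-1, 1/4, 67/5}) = {-1, 1/4, 67/5}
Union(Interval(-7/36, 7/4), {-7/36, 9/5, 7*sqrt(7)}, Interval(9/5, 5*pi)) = Union({7*sqrt(7)}, Interval(-7/36, 7/4), Interval(9/5, 5*pi))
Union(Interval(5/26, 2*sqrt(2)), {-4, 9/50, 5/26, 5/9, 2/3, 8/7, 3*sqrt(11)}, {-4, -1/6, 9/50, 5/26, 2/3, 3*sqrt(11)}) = Union({-4, -1/6, 9/50, 3*sqrt(11)}, Interval(5/26, 2*sqrt(2)))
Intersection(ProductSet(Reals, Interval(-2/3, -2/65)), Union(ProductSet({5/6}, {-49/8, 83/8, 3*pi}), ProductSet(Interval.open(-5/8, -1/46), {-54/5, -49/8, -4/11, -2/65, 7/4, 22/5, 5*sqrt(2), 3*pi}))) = ProductSet(Interval.open(-5/8, -1/46), {-4/11, -2/65})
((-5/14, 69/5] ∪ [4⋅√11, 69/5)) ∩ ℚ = ℚ ∩ (-5/14, 69/5]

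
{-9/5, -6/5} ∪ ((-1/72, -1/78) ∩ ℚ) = {-9/5, -6/5} ∪ (ℚ ∩ (-1/72, -1/78))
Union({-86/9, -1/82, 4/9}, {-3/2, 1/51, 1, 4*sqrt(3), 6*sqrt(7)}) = {-86/9, -3/2, -1/82, 1/51, 4/9, 1, 4*sqrt(3), 6*sqrt(7)}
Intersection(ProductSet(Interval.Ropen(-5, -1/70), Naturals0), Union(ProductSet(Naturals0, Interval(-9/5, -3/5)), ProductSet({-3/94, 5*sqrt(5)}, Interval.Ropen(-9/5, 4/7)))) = ProductSet({-3/94}, Range(0, 1, 1))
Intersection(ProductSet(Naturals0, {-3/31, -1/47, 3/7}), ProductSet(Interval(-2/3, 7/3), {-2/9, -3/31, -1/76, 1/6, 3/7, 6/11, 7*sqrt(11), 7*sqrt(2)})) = ProductSet(Range(0, 3, 1), {-3/31, 3/7})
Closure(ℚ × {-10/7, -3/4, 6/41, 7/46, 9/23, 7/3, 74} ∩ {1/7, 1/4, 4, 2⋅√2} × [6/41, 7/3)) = {1/7, 1/4, 4} × {6/41, 7/46, 9/23}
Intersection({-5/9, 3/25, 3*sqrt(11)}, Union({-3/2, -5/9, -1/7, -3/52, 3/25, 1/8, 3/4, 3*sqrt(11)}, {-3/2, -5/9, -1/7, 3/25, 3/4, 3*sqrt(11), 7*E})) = {-5/9, 3/25, 3*sqrt(11)}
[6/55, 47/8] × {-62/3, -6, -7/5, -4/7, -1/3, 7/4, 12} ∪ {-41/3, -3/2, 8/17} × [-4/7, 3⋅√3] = ({-41/3, -3/2, 8/17} × [-4/7, 3⋅√3]) ∪ ([6/55, 47/8] × {-62/3, -6, -7/5, -4/7, -1/3, 7/4, 12})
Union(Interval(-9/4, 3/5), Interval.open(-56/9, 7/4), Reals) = Interval(-oo, oo)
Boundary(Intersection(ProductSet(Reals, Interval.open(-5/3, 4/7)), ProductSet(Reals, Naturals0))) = ProductSet(Reals, Range(0, 1, 1))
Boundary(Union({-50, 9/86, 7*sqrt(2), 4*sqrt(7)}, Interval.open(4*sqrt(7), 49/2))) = {-50, 9/86, 49/2, 7*sqrt(2), 4*sqrt(7)}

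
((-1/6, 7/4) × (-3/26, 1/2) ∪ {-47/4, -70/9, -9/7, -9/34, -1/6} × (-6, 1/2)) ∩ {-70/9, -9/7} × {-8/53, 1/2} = {-70/9, -9/7} × {-8/53}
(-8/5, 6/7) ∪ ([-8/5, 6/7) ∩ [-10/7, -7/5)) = (-8/5, 6/7)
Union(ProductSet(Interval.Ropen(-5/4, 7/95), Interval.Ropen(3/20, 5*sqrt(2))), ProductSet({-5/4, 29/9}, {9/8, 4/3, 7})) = Union(ProductSet({-5/4, 29/9}, {9/8, 4/3, 7}), ProductSet(Interval.Ropen(-5/4, 7/95), Interval.Ropen(3/20, 5*sqrt(2))))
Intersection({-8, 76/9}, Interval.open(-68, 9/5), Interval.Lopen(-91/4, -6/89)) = {-8}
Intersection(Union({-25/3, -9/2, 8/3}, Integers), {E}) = EmptySet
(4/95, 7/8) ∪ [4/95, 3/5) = [4/95, 7/8)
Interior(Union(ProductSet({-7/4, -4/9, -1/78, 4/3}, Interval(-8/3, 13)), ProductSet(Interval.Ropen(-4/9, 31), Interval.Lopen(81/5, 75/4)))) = ProductSet(Interval.open(-4/9, 31), Interval.open(81/5, 75/4))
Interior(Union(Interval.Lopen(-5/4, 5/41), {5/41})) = Interval.open(-5/4, 5/41)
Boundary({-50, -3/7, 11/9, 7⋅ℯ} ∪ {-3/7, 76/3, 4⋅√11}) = {-50, -3/7, 11/9, 76/3, 4⋅√11, 7⋅ℯ}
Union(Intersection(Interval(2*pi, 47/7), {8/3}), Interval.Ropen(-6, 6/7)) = Interval.Ropen(-6, 6/7)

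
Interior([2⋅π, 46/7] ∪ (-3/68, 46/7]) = (-3/68, 46/7)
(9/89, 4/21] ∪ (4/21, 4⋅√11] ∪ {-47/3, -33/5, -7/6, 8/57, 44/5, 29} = {-47/3, -33/5, -7/6, 29} ∪ (9/89, 4⋅√11]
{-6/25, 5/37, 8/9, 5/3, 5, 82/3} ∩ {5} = {5}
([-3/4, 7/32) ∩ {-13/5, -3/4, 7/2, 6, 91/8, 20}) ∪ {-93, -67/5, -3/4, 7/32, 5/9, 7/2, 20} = {-93, -67/5, -3/4, 7/32, 5/9, 7/2, 20}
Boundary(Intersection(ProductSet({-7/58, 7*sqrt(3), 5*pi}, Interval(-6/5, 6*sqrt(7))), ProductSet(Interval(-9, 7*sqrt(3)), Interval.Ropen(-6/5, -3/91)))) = ProductSet({-7/58, 7*sqrt(3)}, Interval(-6/5, -3/91))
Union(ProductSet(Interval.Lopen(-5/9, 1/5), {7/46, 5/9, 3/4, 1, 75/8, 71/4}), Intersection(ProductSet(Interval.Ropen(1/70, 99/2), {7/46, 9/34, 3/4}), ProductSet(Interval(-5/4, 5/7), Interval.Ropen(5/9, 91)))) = Union(ProductSet(Interval.Lopen(-5/9, 1/5), {7/46, 5/9, 3/4, 1, 75/8, 71/4}), ProductSet(Interval(1/70, 5/7), {3/4}))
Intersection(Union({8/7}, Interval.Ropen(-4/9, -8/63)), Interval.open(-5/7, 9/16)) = Interval.Ropen(-4/9, -8/63)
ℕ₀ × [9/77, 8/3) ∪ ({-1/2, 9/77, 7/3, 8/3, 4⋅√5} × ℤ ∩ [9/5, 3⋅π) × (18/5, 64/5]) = (ℕ₀ × [9/77, 8/3)) ∪ ({7/3, 8/3, 4⋅√5} × {4, 5, …, 12})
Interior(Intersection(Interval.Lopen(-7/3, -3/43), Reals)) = Interval.open(-7/3, -3/43)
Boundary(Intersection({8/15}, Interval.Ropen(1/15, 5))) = {8/15}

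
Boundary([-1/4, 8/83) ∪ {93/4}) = {-1/4, 8/83, 93/4}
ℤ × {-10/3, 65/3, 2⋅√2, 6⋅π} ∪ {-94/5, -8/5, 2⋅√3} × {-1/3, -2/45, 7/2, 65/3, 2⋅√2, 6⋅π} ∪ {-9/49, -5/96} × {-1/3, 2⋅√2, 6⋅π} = (ℤ × {-10/3, 65/3, 2⋅√2, 6⋅π}) ∪ ({-9/49, -5/96} × {-1/3, 2⋅√2, 6⋅π}) ∪ ({-94/5, -8/5, 2⋅√3} × {-1/3, -2/45, 7/2, 65/3, 2⋅√2, 6⋅π})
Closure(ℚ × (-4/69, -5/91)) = ℝ × [-4/69, -5/91]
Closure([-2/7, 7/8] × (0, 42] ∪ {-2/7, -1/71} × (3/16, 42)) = [-2/7, 7/8] × [0, 42]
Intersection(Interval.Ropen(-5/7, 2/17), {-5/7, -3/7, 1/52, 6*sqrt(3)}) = {-5/7, -3/7, 1/52}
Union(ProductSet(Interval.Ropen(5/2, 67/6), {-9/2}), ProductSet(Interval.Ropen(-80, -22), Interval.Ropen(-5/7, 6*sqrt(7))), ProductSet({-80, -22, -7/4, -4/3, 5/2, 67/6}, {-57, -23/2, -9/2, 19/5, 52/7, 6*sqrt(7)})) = Union(ProductSet({-80, -22, -7/4, -4/3, 5/2, 67/6}, {-57, -23/2, -9/2, 19/5, 52/7, 6*sqrt(7)}), ProductSet(Interval.Ropen(-80, -22), Interval.Ropen(-5/7, 6*sqrt(7))), ProductSet(Interval.Ropen(5/2, 67/6), {-9/2}))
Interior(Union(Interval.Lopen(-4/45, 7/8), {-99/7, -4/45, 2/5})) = Interval.open(-4/45, 7/8)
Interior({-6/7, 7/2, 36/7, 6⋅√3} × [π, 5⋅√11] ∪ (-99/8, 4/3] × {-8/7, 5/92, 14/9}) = ∅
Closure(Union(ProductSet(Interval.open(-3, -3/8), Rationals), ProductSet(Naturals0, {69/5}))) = Union(ProductSet(Interval(-3, -3/8), Reals), ProductSet(Naturals0, {69/5}))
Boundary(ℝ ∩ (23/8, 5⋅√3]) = {23/8, 5⋅√3}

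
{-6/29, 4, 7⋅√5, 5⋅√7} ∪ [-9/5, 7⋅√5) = [-9/5, 7⋅√5]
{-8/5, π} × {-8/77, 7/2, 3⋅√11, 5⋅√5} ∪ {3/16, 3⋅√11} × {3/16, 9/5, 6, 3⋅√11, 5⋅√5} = ({-8/5, π} × {-8/77, 7/2, 3⋅√11, 5⋅√5}) ∪ ({3/16, 3⋅√11} × {3/16, 9/5, 6, 3⋅√11, 5⋅√5})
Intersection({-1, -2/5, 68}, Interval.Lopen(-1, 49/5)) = {-2/5}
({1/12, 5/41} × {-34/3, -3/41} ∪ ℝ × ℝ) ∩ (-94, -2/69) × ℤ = (-94, -2/69) × ℤ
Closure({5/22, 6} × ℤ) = {5/22, 6} × ℤ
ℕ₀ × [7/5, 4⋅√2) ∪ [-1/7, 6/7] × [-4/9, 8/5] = ([-1/7, 6/7] × [-4/9, 8/5]) ∪ (ℕ₀ × [7/5, 4⋅√2))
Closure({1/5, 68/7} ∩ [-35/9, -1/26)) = ∅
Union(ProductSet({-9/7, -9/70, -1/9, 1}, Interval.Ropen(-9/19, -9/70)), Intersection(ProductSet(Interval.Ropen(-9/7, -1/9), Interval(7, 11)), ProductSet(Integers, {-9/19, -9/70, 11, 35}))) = Union(ProductSet({-9/7, -9/70, -1/9, 1}, Interval.Ropen(-9/19, -9/70)), ProductSet(Range(-1, 0, 1), {11}))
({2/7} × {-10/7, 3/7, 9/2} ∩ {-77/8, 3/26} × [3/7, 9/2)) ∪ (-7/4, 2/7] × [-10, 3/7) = (-7/4, 2/7] × [-10, 3/7)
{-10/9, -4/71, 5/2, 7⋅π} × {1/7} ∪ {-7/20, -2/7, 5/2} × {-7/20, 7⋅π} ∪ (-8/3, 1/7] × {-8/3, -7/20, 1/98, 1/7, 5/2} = ({-7/20, -2/7, 5/2} × {-7/20, 7⋅π}) ∪ ({-10/9, -4/71, 5/2, 7⋅π} × {1/7}) ∪ ((-8/3, 1/7] × {-8/3, -7/20, 1/98, 1/7, 5/2})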